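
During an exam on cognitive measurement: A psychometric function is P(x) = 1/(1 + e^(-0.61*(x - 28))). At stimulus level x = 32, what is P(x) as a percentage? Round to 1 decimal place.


P(x) = 1/(1 + e^(-0.61*(32 - 28)))
Exponent = -0.61 * 4 = -2.44
e^(-2.44) = 0.087161
P = 1/(1 + 0.087161) = 0.919827
Percentage = 92.0


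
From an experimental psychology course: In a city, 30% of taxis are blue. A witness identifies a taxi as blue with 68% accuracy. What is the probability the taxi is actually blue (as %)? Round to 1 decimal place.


P(blue | says blue) = P(says blue | blue)*P(blue) / [P(says blue | blue)*P(blue) + P(says blue | not blue)*P(not blue)]
Numerator = 0.68 * 0.3 = 0.204
False identification = 0.32 * 0.7 = 0.224
P = 0.204 / (0.204 + 0.224)
= 0.204 / 0.428
As percentage = 47.7


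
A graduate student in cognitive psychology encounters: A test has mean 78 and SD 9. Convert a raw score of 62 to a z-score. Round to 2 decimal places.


z = (X - mu) / sigma
= (62 - 78) / 9
= -16 / 9
= -1.78


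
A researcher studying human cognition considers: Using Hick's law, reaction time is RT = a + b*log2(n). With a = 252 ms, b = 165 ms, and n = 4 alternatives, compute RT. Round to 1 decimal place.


RT = 252 + 165 * log2(4)
log2(4) = 2.0
RT = 252 + 165 * 2.0
= 252 + 330.0
= 582.0 ms


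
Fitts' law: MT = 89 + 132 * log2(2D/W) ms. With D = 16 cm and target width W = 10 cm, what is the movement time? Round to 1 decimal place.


MT = 89 + 132 * log2(2*16/10)
2D/W = 3.2
log2(3.2) = 1.6781
MT = 89 + 132 * 1.6781
= 310.5 ms


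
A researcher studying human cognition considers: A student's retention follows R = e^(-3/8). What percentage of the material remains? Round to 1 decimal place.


R = e^(-t/S)
-t/S = -3/8 = -0.375
R = e^(-0.375) = 0.687289
Percentage = 0.687289 * 100
= 68.7


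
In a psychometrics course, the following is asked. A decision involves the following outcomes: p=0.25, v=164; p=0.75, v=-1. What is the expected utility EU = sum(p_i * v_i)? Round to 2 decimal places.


EU = sum(p_i * v_i)
0.25 * 164 = 41.0
0.75 * -1 = -0.75
EU = 41.0 + -0.75
= 40.25


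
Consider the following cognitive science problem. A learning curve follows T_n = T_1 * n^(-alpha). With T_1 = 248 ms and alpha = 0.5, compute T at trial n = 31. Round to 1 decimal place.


T_n = 248 * 31^(-0.5)
31^(-0.5) = 0.179605
T_n = 248 * 0.179605
= 44.5 ms


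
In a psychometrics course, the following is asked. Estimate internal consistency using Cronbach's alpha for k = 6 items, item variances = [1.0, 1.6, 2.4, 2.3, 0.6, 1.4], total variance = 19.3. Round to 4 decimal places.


alpha = (k/(k-1)) * (1 - sum(s_i^2)/s_total^2)
sum(item variances) = 9.3
k/(k-1) = 6/5 = 1.2
1 - 9.3/19.3 = 1 - 0.481865 = 0.518135
alpha = 1.2 * 0.518135
= 0.6218


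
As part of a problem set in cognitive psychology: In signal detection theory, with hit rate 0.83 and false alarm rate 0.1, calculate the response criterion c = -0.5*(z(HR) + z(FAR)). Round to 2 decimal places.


c = -0.5 * (z(HR) + z(FAR))
z(0.83) = 0.9542
z(0.1) = -1.2816
c = -0.5 * (0.9542 + -1.2816)
= -0.5 * -0.3274
= 0.16


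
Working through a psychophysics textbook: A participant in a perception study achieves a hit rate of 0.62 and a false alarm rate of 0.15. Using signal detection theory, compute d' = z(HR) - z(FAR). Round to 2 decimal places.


d' = z(HR) - z(FAR)
z(0.62) = 0.3055
z(0.15) = -1.0364
d' = 0.3055 - -1.0364
= 1.34


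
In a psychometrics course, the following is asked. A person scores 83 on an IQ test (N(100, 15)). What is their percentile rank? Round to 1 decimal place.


z = (IQ - mean) / SD
z = (83 - 100) / 15 = -1.1333
Percentile = Phi(-1.1333) * 100
Phi(-1.1333) = 0.128544
= 12.9


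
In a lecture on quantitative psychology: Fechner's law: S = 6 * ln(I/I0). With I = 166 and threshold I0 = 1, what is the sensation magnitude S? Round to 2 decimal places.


S = 6 * ln(166/1)
I/I0 = 166.0
ln(166.0) = 5.112
S = 6 * 5.112
= 30.67


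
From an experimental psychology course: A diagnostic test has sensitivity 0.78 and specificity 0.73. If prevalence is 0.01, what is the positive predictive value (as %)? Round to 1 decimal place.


PPV = (sens * prev) / (sens * prev + (1-spec) * (1-prev))
Numerator = 0.78 * 0.01 = 0.0078
P(positive and no disease) = (1 - spec) * (1 - prev) = (1 - 0.73) * (1 - 0.01) = 0.2673
Denominator = 0.0078 + 0.2673 = 0.2751
PPV = 0.0078 / 0.2751 = 0.028353
As percentage = 2.8


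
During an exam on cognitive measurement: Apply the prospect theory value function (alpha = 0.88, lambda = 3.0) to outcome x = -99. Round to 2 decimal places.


Since x = -99 < 0, use v(x) = -lambda*(-x)^alpha
(-x) = 99
99^0.88 = 57.0373
v(-99) = -3.0 * 57.0373
= -171.11


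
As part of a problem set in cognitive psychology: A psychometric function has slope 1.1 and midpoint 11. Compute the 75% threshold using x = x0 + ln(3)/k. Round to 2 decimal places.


At P = 0.75: 0.75 = 1/(1 + e^(-k*(x-x0)))
Solving: e^(-k*(x-x0)) = 1/3
x = x0 + ln(3)/k
ln(3) = 1.0986
x = 11 + 1.0986/1.1
= 11 + 0.9987
= 12.00


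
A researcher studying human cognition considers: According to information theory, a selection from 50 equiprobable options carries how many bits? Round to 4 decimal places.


H = log2(n)
H = log2(50)
= 5.6439


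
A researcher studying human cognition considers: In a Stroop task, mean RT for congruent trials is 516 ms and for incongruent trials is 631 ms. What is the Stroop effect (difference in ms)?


Stroop effect = RT(incongruent) - RT(congruent)
= 631 - 516
= 115 ms


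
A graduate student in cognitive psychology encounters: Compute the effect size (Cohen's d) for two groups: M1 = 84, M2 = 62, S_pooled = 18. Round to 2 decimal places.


Cohen's d = (M1 - M2) / S_pooled
= (84 - 62) / 18
= 22 / 18
= 1.22


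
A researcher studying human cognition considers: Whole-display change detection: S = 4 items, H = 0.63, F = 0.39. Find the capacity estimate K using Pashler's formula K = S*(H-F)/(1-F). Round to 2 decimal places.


K = S * (H - F) / (1 - F)
H - F = 0.24
1 - F = 0.61
K = 4 * 0.24 / 0.61
= 1.57


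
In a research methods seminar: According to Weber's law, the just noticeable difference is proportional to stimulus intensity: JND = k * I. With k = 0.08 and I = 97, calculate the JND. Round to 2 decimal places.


JND = k * I
JND = 0.08 * 97
= 7.76


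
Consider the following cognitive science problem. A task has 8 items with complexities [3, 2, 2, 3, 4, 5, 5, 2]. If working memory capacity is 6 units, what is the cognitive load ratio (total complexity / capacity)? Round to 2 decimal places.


Total complexity = 3 + 2 + 2 + 3 + 4 + 5 + 5 + 2 = 26
Load = total / capacity = 26 / 6
= 4.33


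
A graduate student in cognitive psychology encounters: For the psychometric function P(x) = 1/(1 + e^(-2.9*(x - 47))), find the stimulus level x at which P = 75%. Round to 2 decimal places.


At P = 0.75: 0.75 = 1/(1 + e^(-k*(x-x0)))
Solving: e^(-k*(x-x0)) = 1/3
x = x0 + ln(3)/k
ln(3) = 1.0986
x = 47 + 1.0986/2.9
= 47 + 0.3788
= 47.38


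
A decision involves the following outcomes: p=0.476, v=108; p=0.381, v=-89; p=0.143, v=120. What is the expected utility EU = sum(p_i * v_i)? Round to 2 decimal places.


EU = sum(p_i * v_i)
0.476 * 108 = 51.408
0.381 * -89 = -33.909
0.143 * 120 = 17.16
EU = 51.408 + -33.909 + 17.16
= 34.66


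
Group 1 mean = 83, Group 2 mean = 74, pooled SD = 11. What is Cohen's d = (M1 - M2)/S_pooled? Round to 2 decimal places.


Cohen's d = (M1 - M2) / S_pooled
= (83 - 74) / 11
= 9 / 11
= 0.82


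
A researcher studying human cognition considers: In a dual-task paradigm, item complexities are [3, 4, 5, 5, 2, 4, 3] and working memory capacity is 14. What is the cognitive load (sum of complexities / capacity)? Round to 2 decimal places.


Total complexity = 3 + 4 + 5 + 5 + 2 + 4 + 3 = 26
Load = total / capacity = 26 / 14
= 1.86


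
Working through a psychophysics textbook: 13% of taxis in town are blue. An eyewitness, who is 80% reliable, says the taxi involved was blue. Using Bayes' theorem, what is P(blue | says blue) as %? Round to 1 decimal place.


P(blue | says blue) = P(says blue | blue)*P(blue) / [P(says blue | blue)*P(blue) + P(says blue | not blue)*P(not blue)]
Numerator = 0.8 * 0.13 = 0.104
False identification = 0.2 * 0.87 = 0.174
P = 0.104 / (0.104 + 0.174)
= 0.104 / 0.278
As percentage = 37.4


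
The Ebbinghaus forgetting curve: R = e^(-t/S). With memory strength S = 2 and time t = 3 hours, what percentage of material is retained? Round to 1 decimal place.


R = e^(-t/S)
-t/S = -3/2 = -1.5
R = e^(-1.5) = 0.22313
Percentage = 0.22313 * 100
= 22.3


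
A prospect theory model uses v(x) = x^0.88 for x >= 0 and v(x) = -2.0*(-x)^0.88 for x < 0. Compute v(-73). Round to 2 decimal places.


Since x = -73 < 0, use v(x) = -lambda*(-x)^alpha
(-x) = 73
73^0.88 = 43.6239
v(-73) = -2.0 * 43.6239
= -87.25


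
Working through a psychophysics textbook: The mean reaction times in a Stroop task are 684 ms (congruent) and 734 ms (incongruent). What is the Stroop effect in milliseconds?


Stroop effect = RT(incongruent) - RT(congruent)
= 734 - 684
= 50 ms


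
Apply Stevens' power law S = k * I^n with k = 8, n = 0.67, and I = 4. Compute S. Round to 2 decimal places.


S = 8 * 4^0.67
4^0.67 = 2.5315
S = 8 * 2.5315
= 20.25


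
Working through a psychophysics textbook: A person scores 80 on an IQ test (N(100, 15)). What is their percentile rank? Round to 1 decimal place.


z = (IQ - mean) / SD
z = (80 - 100) / 15 = -1.3333
Percentile = Phi(-1.3333) * 100
Phi(-1.3333) = 0.091217
= 9.1


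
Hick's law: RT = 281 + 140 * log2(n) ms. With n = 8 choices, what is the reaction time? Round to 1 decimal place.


RT = 281 + 140 * log2(8)
log2(8) = 3.0
RT = 281 + 140 * 3.0
= 281 + 420.0
= 701.0 ms


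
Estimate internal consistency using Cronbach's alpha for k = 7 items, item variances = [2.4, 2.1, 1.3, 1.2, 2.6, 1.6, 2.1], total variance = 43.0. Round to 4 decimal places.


alpha = (k/(k-1)) * (1 - sum(s_i^2)/s_total^2)
sum(item variances) = 13.3
k/(k-1) = 7/6 = 1.166667
1 - 13.3/43.0 = 1 - 0.309302 = 0.690698
alpha = 1.166667 * 0.690698
= 0.8058


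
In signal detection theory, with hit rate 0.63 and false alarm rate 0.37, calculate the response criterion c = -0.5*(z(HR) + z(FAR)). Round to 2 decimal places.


c = -0.5 * (z(HR) + z(FAR))
z(0.63) = 0.3319
z(0.37) = -0.3319
c = -0.5 * (0.3319 + -0.3319)
= -0.5 * 0.0
= 0.00


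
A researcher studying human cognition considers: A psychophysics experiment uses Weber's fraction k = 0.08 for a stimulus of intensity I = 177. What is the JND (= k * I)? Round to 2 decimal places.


JND = k * I
JND = 0.08 * 177
= 14.16


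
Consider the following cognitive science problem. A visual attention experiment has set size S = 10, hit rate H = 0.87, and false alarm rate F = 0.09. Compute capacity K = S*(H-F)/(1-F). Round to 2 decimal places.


K = S * (H - F) / (1 - F)
H - F = 0.78
1 - F = 0.91
K = 10 * 0.78 / 0.91
= 8.57


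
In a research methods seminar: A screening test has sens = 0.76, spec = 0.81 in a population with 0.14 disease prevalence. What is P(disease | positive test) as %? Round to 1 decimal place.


PPV = (sens * prev) / (sens * prev + (1-spec) * (1-prev))
Numerator = 0.76 * 0.14 = 0.1064
P(positive and no disease) = (1 - spec) * (1 - prev) = (1 - 0.81) * (1 - 0.14) = 0.1634
Denominator = 0.1064 + 0.1634 = 0.2698
PPV = 0.1064 / 0.2698 = 0.394366
As percentage = 39.4


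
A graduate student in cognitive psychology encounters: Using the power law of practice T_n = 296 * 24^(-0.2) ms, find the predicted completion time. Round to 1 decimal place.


T_n = 296 * 24^(-0.2)
24^(-0.2) = 0.529612
T_n = 296 * 0.529612
= 156.8 ms


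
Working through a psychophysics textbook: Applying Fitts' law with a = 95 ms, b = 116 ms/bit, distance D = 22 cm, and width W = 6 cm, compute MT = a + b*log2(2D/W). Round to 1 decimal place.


MT = 95 + 116 * log2(2*22/6)
2D/W = 7.333333
log2(7.333333) = 2.8745
MT = 95 + 116 * 2.8745
= 428.4 ms


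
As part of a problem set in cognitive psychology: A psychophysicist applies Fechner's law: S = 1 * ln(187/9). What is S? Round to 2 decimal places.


S = 1 * ln(187/9)
I/I0 = 20.777778
ln(20.777778) = 3.0339
S = 1 * 3.0339
= 3.03


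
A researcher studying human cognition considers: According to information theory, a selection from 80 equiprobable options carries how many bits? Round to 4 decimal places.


H = log2(n)
H = log2(80)
= 6.3219


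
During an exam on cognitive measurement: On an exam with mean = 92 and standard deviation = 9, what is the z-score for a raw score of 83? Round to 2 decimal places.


z = (X - mu) / sigma
= (83 - 92) / 9
= -9 / 9
= -1.00


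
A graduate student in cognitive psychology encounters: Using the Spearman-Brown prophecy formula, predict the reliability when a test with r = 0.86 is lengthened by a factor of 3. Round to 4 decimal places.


r_new = n*r / (1 + (n-1)*r)
Numerator = 3 * 0.86 = 2.58
Denominator = 1 + 2 * 0.86 = 2.72
r_new = 2.58 / 2.72
= 0.9485


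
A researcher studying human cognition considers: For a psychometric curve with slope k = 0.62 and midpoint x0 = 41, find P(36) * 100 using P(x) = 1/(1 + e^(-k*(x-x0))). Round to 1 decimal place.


P(x) = 1/(1 + e^(-0.62*(36 - 41)))
Exponent = -0.62 * -5 = 3.1
e^(3.1) = 22.197951
P = 1/(1 + 22.197951) = 0.043107
Percentage = 4.3


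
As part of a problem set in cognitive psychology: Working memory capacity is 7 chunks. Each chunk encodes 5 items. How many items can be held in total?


Total items = chunks * items_per_chunk
= 7 * 5
= 35


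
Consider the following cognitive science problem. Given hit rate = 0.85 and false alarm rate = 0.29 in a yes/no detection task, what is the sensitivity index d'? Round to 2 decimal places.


d' = z(HR) - z(FAR)
z(0.85) = 1.0364
z(0.29) = -0.5534
d' = 1.0364 - -0.5534
= 1.59


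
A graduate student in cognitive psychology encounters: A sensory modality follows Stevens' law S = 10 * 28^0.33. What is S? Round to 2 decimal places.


S = 10 * 28^0.33
28^0.33 = 3.003
S = 10 * 3.003
= 30.03


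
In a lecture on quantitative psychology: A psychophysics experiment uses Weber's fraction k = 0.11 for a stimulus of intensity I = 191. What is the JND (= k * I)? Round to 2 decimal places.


JND = k * I
JND = 0.11 * 191
= 21.01


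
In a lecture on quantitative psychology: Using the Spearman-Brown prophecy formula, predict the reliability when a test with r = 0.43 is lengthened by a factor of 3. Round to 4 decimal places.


r_new = n*r / (1 + (n-1)*r)
Numerator = 3 * 0.43 = 1.29
Denominator = 1 + 2 * 0.43 = 1.86
r_new = 1.29 / 1.86
= 0.6935


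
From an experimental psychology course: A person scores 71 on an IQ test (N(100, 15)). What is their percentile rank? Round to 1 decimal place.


z = (IQ - mean) / SD
z = (71 - 100) / 15 = -1.9333
Percentile = Phi(-1.9333) * 100
Phi(-1.9333) = 0.0266
= 2.7


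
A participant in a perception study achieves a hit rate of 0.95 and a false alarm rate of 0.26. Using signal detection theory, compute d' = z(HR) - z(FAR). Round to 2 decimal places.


d' = z(HR) - z(FAR)
z(0.95) = 1.6449
z(0.26) = -0.6433
d' = 1.6449 - -0.6433
= 2.29


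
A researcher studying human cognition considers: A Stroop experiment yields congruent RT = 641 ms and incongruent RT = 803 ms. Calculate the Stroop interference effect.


Stroop effect = RT(incongruent) - RT(congruent)
= 803 - 641
= 162 ms


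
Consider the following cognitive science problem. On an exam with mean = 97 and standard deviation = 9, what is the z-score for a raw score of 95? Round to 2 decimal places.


z = (X - mu) / sigma
= (95 - 97) / 9
= -2 / 9
= -0.22


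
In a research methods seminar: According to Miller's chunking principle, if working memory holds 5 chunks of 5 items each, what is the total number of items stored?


Total items = chunks * items_per_chunk
= 5 * 5
= 25


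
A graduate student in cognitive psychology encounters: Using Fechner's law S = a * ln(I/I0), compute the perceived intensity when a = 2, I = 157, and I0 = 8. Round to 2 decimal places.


S = 2 * ln(157/8)
I/I0 = 19.625
ln(19.625) = 2.9768
S = 2 * 2.9768
= 5.95


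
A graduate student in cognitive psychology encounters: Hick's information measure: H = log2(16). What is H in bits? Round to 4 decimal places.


H = log2(n)
H = log2(16)
= 4.0000


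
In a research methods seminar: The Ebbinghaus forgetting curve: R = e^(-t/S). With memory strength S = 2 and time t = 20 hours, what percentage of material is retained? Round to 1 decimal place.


R = e^(-t/S)
-t/S = -20/2 = -10.0
R = e^(-10.0) = 4.5e-05
Percentage = 4.5e-05 * 100
= 0.0


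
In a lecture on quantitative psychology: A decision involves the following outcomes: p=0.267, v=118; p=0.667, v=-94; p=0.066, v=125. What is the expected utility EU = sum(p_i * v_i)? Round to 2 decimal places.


EU = sum(p_i * v_i)
0.267 * 118 = 31.506
0.667 * -94 = -62.698
0.066 * 125 = 8.25
EU = 31.506 + -62.698 + 8.25
= -22.94


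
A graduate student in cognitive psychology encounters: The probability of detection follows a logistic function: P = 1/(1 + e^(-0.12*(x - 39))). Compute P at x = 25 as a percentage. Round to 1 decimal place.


P(x) = 1/(1 + e^(-0.12*(25 - 39)))
Exponent = -0.12 * -14 = 1.68
e^(1.68) = 5.365556
P = 1/(1 + 5.365556) = 0.157095
Percentage = 15.7


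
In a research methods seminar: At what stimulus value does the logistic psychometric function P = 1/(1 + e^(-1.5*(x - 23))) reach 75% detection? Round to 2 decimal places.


At P = 0.75: 0.75 = 1/(1 + e^(-k*(x-x0)))
Solving: e^(-k*(x-x0)) = 1/3
x = x0 + ln(3)/k
ln(3) = 1.0986
x = 23 + 1.0986/1.5
= 23 + 0.7324
= 23.73


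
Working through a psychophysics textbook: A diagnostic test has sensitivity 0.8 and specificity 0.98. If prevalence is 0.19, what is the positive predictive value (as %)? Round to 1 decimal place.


PPV = (sens * prev) / (sens * prev + (1-spec) * (1-prev))
Numerator = 0.8 * 0.19 = 0.152
P(positive and no disease) = (1 - spec) * (1 - prev) = (1 - 0.98) * (1 - 0.19) = 0.0162
Denominator = 0.152 + 0.0162 = 0.1682
PPV = 0.152 / 0.1682 = 0.903686
As percentage = 90.4


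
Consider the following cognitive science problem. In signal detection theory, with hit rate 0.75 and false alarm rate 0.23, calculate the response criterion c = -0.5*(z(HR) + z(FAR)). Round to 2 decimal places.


c = -0.5 * (z(HR) + z(FAR))
z(0.75) = 0.6745
z(0.23) = -0.7388
c = -0.5 * (0.6745 + -0.7388)
= -0.5 * -0.0643
= 0.03


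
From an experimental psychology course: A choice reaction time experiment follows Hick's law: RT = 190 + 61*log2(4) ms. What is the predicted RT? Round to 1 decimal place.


RT = 190 + 61 * log2(4)
log2(4) = 2.0
RT = 190 + 61 * 2.0
= 190 + 122.0
= 312.0 ms


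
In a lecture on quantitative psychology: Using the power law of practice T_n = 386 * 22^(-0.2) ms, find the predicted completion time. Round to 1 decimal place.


T_n = 386 * 22^(-0.2)
22^(-0.2) = 0.538909
T_n = 386 * 0.538909
= 208.0 ms


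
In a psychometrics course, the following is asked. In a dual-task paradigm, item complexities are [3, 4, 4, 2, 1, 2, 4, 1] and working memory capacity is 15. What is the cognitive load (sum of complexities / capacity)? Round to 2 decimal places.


Total complexity = 3 + 4 + 4 + 2 + 1 + 2 + 4 + 1 = 21
Load = total / capacity = 21 / 15
= 1.40


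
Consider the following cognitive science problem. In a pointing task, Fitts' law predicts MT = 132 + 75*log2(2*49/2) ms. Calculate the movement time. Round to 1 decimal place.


MT = 132 + 75 * log2(2*49/2)
2D/W = 49.0
log2(49.0) = 5.6147
MT = 132 + 75 * 5.6147
= 553.1 ms


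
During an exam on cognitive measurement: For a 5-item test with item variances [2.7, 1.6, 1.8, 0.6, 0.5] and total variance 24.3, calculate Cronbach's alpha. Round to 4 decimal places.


alpha = (k/(k-1)) * (1 - sum(s_i^2)/s_total^2)
sum(item variances) = 7.2
k/(k-1) = 5/4 = 1.25
1 - 7.2/24.3 = 1 - 0.296296 = 0.703704
alpha = 1.25 * 0.703704
= 0.8796


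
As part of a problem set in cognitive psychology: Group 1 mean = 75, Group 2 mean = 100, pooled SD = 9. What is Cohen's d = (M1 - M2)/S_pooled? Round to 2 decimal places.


Cohen's d = (M1 - M2) / S_pooled
= (75 - 100) / 9
= -25 / 9
= -2.78


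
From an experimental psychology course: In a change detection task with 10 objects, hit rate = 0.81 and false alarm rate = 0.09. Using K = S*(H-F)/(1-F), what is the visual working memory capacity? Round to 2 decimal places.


K = S * (H - F) / (1 - F)
H - F = 0.72
1 - F = 0.91
K = 10 * 0.72 / 0.91
= 7.91


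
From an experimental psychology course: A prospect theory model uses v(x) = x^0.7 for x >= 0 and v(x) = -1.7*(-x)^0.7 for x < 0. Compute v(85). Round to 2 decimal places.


Since x = 85 >= 0, use v(x) = x^0.7
85^0.7 = 22.4178
v(85) = 22.42


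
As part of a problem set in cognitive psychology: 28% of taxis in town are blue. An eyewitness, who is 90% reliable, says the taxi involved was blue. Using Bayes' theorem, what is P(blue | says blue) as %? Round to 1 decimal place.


P(blue | says blue) = P(says blue | blue)*P(blue) / [P(says blue | blue)*P(blue) + P(says blue | not blue)*P(not blue)]
Numerator = 0.9 * 0.28 = 0.252
False identification = 0.1 * 0.72 = 0.072
P = 0.252 / (0.252 + 0.072)
= 0.252 / 0.324
As percentage = 77.8


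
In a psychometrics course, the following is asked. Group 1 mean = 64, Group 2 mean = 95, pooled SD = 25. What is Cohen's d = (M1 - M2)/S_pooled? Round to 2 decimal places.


Cohen's d = (M1 - M2) / S_pooled
= (64 - 95) / 25
= -31 / 25
= -1.24


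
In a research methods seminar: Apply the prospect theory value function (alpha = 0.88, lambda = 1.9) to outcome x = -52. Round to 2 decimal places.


Since x = -52 < 0, use v(x) = -lambda*(-x)^alpha
(-x) = 52
52^0.88 = 32.3655
v(-52) = -1.9 * 32.3655
= -61.49


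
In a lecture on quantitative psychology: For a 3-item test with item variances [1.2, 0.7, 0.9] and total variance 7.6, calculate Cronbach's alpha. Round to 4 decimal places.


alpha = (k/(k-1)) * (1 - sum(s_i^2)/s_total^2)
sum(item variances) = 2.8
k/(k-1) = 3/2 = 1.5
1 - 2.8/7.6 = 1 - 0.368421 = 0.631579
alpha = 1.5 * 0.631579
= 0.9474


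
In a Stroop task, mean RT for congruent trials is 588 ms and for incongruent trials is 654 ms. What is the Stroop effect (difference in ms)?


Stroop effect = RT(incongruent) - RT(congruent)
= 654 - 588
= 66 ms


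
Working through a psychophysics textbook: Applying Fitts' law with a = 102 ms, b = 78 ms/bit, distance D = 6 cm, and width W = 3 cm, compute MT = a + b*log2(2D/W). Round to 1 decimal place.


MT = 102 + 78 * log2(2*6/3)
2D/W = 4.0
log2(4.0) = 2.0
MT = 102 + 78 * 2.0
= 258.0 ms


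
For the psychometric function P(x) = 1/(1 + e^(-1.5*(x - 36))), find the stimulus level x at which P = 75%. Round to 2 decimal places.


At P = 0.75: 0.75 = 1/(1 + e^(-k*(x-x0)))
Solving: e^(-k*(x-x0)) = 1/3
x = x0 + ln(3)/k
ln(3) = 1.0986
x = 36 + 1.0986/1.5
= 36 + 0.7324
= 36.73


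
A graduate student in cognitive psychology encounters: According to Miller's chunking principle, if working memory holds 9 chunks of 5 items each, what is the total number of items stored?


Total items = chunks * items_per_chunk
= 9 * 5
= 45


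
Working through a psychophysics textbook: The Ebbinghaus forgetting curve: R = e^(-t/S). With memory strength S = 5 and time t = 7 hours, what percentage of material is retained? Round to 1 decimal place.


R = e^(-t/S)
-t/S = -7/5 = -1.4
R = e^(-1.4) = 0.246597
Percentage = 0.246597 * 100
= 24.7


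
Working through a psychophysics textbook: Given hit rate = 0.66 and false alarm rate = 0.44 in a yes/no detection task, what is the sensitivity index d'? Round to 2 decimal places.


d' = z(HR) - z(FAR)
z(0.66) = 0.4125
z(0.44) = -0.151
d' = 0.4125 - -0.151
= 0.56


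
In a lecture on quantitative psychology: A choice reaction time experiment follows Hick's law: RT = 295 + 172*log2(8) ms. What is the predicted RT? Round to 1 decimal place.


RT = 295 + 172 * log2(8)
log2(8) = 3.0
RT = 295 + 172 * 3.0
= 295 + 516.0
= 811.0 ms


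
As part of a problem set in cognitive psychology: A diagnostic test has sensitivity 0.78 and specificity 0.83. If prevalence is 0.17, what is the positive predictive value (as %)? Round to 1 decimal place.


PPV = (sens * prev) / (sens * prev + (1-spec) * (1-prev))
Numerator = 0.78 * 0.17 = 0.1326
P(positive and no disease) = (1 - spec) * (1 - prev) = (1 - 0.83) * (1 - 0.17) = 0.1411
Denominator = 0.1326 + 0.1411 = 0.2737
PPV = 0.1326 / 0.2737 = 0.484472
As percentage = 48.4


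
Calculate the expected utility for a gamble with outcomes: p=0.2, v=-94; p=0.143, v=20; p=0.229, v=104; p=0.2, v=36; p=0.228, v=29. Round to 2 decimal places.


EU = sum(p_i * v_i)
0.2 * -94 = -18.8
0.143 * 20 = 2.86
0.229 * 104 = 23.816
0.2 * 36 = 7.2
0.228 * 29 = 6.612
EU = -18.8 + 2.86 + 23.816 + 7.2 + 6.612
= 21.69


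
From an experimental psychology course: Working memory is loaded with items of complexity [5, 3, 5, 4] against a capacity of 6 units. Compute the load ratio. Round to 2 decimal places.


Total complexity = 5 + 3 + 5 + 4 = 17
Load = total / capacity = 17 / 6
= 2.83


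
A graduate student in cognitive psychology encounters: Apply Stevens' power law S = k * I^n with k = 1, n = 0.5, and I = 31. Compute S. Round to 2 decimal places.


S = 1 * 31^0.5
31^0.5 = 5.5678
S = 1 * 5.5678
= 5.57


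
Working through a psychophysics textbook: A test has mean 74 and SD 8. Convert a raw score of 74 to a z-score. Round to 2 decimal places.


z = (X - mu) / sigma
= (74 - 74) / 8
= 0 / 8
= 0.00


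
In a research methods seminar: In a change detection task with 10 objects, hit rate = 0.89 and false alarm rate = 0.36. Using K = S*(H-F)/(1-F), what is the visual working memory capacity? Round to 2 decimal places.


K = S * (H - F) / (1 - F)
H - F = 0.53
1 - F = 0.64
K = 10 * 0.53 / 0.64
= 8.28


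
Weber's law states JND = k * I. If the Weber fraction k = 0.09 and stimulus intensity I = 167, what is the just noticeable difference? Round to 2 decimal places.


JND = k * I
JND = 0.09 * 167
= 15.03


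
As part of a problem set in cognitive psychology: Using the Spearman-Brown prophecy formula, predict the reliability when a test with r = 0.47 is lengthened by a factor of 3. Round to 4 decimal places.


r_new = n*r / (1 + (n-1)*r)
Numerator = 3 * 0.47 = 1.41
Denominator = 1 + 2 * 0.47 = 1.94
r_new = 1.41 / 1.94
= 0.7268


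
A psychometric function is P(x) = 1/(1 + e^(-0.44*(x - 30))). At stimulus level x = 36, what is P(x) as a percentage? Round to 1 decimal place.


P(x) = 1/(1 + e^(-0.44*(36 - 30)))
Exponent = -0.44 * 6 = -2.64
e^(-2.64) = 0.071361
P = 1/(1 + 0.071361) = 0.933392
Percentage = 93.3


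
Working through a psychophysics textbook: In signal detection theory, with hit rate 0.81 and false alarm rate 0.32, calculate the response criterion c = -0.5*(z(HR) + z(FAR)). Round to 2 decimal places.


c = -0.5 * (z(HR) + z(FAR))
z(0.81) = 0.8779
z(0.32) = -0.4677
c = -0.5 * (0.8779 + -0.4677)
= -0.5 * 0.4102
= -0.21


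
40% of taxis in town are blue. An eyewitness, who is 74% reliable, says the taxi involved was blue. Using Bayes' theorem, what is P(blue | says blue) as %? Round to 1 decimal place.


P(blue | says blue) = P(says blue | blue)*P(blue) / [P(says blue | blue)*P(blue) + P(says blue | not blue)*P(not blue)]
Numerator = 0.74 * 0.4 = 0.296
False identification = 0.26 * 0.6 = 0.156
P = 0.296 / (0.296 + 0.156)
= 0.296 / 0.452
As percentage = 65.5


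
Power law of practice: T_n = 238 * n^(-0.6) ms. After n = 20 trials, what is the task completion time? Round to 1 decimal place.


T_n = 238 * 20^(-0.6)
20^(-0.6) = 0.165723
T_n = 238 * 0.165723
= 39.4 ms


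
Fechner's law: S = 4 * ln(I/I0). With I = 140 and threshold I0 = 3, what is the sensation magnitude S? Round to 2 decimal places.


S = 4 * ln(140/3)
I/I0 = 46.666667
ln(46.666667) = 3.843
S = 4 * 3.843
= 15.37


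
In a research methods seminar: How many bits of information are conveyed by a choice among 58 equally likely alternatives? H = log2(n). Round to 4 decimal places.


H = log2(n)
H = log2(58)
= 5.8580


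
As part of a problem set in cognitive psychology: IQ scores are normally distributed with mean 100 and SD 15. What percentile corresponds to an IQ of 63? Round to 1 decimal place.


z = (IQ - mean) / SD
z = (63 - 100) / 15 = -2.4667
Percentile = Phi(-2.4667) * 100
Phi(-2.4667) = 0.006818
= 0.7


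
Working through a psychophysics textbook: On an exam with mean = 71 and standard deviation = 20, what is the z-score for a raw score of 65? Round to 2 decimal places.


z = (X - mu) / sigma
= (65 - 71) / 20
= -6 / 20
= -0.30


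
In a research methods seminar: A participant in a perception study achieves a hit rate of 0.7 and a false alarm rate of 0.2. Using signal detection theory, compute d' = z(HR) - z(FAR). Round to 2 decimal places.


d' = z(HR) - z(FAR)
z(0.7) = 0.5244
z(0.2) = -0.8416
d' = 0.5244 - -0.8416
= 1.37


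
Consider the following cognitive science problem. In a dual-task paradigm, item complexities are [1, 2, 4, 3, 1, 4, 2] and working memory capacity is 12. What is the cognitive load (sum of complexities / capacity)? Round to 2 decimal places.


Total complexity = 1 + 2 + 4 + 3 + 1 + 4 + 2 = 17
Load = total / capacity = 17 / 12
= 1.42


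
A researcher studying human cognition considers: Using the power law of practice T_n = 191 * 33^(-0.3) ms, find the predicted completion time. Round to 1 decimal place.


T_n = 191 * 33^(-0.3)
33^(-0.3) = 0.350305
T_n = 191 * 0.350305
= 66.9 ms


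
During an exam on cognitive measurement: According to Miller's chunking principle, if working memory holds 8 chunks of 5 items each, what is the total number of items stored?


Total items = chunks * items_per_chunk
= 8 * 5
= 40


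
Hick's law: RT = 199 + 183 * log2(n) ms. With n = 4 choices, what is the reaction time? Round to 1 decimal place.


RT = 199 + 183 * log2(4)
log2(4) = 2.0
RT = 199 + 183 * 2.0
= 199 + 366.0
= 565.0 ms


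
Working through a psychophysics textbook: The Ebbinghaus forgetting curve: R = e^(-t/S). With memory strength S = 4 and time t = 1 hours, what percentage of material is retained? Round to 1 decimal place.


R = e^(-t/S)
-t/S = -1/4 = -0.25
R = e^(-0.25) = 0.778801
Percentage = 0.778801 * 100
= 77.9


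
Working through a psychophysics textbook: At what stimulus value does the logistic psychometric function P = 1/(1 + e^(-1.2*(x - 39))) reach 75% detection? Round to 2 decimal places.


At P = 0.75: 0.75 = 1/(1 + e^(-k*(x-x0)))
Solving: e^(-k*(x-x0)) = 1/3
x = x0 + ln(3)/k
ln(3) = 1.0986
x = 39 + 1.0986/1.2
= 39 + 0.9155
= 39.92


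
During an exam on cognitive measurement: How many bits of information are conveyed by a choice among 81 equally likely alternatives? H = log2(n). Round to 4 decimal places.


H = log2(n)
H = log2(81)
= 6.3399


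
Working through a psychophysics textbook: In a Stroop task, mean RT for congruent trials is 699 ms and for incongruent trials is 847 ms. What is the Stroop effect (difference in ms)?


Stroop effect = RT(incongruent) - RT(congruent)
= 847 - 699
= 148 ms


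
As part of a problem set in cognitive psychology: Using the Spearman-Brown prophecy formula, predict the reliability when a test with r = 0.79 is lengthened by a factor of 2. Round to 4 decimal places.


r_new = n*r / (1 + (n-1)*r)
Numerator = 2 * 0.79 = 1.58
Denominator = 1 + 1 * 0.79 = 1.79
r_new = 1.58 / 1.79
= 0.8827


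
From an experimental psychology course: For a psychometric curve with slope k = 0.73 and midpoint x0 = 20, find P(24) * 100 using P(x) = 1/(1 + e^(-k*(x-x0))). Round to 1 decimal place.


P(x) = 1/(1 + e^(-0.73*(24 - 20)))
Exponent = -0.73 * 4 = -2.92
e^(-2.92) = 0.053934
P = 1/(1 + 0.053934) = 0.948826
Percentage = 94.9


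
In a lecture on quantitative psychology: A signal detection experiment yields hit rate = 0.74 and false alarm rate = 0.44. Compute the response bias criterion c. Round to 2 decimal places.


c = -0.5 * (z(HR) + z(FAR))
z(0.74) = 0.6433
z(0.44) = -0.151
c = -0.5 * (0.6433 + -0.151)
= -0.5 * 0.4923
= -0.25


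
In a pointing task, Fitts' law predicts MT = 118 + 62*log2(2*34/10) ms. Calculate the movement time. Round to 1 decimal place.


MT = 118 + 62 * log2(2*34/10)
2D/W = 6.8
log2(6.8) = 2.7655
MT = 118 + 62 * 2.7655
= 289.5 ms


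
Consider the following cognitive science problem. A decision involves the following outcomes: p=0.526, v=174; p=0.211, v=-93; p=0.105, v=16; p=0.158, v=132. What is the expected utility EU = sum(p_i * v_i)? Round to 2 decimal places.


EU = sum(p_i * v_i)
0.526 * 174 = 91.524
0.211 * -93 = -19.623
0.105 * 16 = 1.68
0.158 * 132 = 20.856
EU = 91.524 + -19.623 + 1.68 + 20.856
= 94.44


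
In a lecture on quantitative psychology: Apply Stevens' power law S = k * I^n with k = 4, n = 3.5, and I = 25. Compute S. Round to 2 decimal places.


S = 4 * 25^3.5
25^3.5 = 78125.0
S = 4 * 78125.0
= 312500.00


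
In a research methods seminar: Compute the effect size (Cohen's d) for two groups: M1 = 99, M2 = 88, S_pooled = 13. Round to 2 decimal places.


Cohen's d = (M1 - M2) / S_pooled
= (99 - 88) / 13
= 11 / 13
= 0.85


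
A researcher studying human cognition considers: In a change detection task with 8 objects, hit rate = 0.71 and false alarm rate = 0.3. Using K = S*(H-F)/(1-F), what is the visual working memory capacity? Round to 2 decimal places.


K = S * (H - F) / (1 - F)
H - F = 0.41
1 - F = 0.7
K = 8 * 0.41 / 0.7
= 4.69


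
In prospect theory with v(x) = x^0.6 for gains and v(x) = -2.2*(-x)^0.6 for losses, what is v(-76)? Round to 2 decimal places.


Since x = -76 < 0, use v(x) = -lambda*(-x)^alpha
(-x) = 76
76^0.6 = 13.4428
v(-76) = -2.2 * 13.4428
= -29.57


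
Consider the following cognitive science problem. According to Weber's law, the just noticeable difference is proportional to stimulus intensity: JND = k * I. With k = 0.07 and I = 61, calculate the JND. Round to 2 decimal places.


JND = k * I
JND = 0.07 * 61
= 4.27


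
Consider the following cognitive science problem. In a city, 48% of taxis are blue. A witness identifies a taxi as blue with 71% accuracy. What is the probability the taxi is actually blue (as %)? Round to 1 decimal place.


P(blue | says blue) = P(says blue | blue)*P(blue) / [P(says blue | blue)*P(blue) + P(says blue | not blue)*P(not blue)]
Numerator = 0.71 * 0.48 = 0.3408
False identification = 0.29 * 0.52 = 0.1508
P = 0.3408 / (0.3408 + 0.1508)
= 0.3408 / 0.4916
As percentage = 69.3


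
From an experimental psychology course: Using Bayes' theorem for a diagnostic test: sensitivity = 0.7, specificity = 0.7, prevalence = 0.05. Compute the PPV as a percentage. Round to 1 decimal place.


PPV = (sens * prev) / (sens * prev + (1-spec) * (1-prev))
Numerator = 0.7 * 0.05 = 0.035
P(positive and no disease) = (1 - spec) * (1 - prev) = (1 - 0.7) * (1 - 0.05) = 0.285
Denominator = 0.035 + 0.285 = 0.32
PPV = 0.035 / 0.32 = 0.109375
As percentage = 10.9


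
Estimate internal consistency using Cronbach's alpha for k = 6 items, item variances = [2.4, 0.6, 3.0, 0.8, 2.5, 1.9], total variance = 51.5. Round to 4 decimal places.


alpha = (k/(k-1)) * (1 - sum(s_i^2)/s_total^2)
sum(item variances) = 11.2
k/(k-1) = 6/5 = 1.2
1 - 11.2/51.5 = 1 - 0.217476 = 0.782524
alpha = 1.2 * 0.782524
= 0.9390


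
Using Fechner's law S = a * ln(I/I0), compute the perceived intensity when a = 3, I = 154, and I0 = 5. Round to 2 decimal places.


S = 3 * ln(154/5)
I/I0 = 30.8
ln(30.8) = 3.4275
S = 3 * 3.4275
= 10.28


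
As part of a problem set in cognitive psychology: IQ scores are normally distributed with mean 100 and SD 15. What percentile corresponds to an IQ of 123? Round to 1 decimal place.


z = (IQ - mean) / SD
z = (123 - 100) / 15 = 1.5333
Percentile = Phi(1.5333) * 100
Phi(1.5333) = 0.937399
= 93.7


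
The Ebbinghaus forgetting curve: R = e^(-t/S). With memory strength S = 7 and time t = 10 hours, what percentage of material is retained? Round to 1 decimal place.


R = e^(-t/S)
-t/S = -10/7 = -1.428571
R = e^(-1.428571) = 0.239651
Percentage = 0.239651 * 100
= 24.0


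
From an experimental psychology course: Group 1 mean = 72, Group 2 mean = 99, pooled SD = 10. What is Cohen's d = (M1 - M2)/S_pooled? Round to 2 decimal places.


Cohen's d = (M1 - M2) / S_pooled
= (72 - 99) / 10
= -27 / 10
= -2.70


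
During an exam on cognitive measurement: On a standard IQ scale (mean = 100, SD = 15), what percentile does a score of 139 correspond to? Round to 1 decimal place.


z = (IQ - mean) / SD
z = (139 - 100) / 15 = 2.6
Percentile = Phi(2.6) * 100
Phi(2.6) = 0.995339
= 99.5


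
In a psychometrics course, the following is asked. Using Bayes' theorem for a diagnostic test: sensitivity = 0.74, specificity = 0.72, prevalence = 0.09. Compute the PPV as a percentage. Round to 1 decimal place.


PPV = (sens * prev) / (sens * prev + (1-spec) * (1-prev))
Numerator = 0.74 * 0.09 = 0.0666
P(positive and no disease) = (1 - spec) * (1 - prev) = (1 - 0.72) * (1 - 0.09) = 0.2548
Denominator = 0.0666 + 0.2548 = 0.3214
PPV = 0.0666 / 0.3214 = 0.207218
As percentage = 20.7


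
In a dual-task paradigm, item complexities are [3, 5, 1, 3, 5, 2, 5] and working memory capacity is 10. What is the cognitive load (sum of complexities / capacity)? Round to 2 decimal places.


Total complexity = 3 + 5 + 1 + 3 + 5 + 2 + 5 = 24
Load = total / capacity = 24 / 10
= 2.40


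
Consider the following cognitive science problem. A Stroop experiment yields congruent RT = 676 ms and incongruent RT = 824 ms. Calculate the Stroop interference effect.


Stroop effect = RT(incongruent) - RT(congruent)
= 824 - 676
= 148 ms


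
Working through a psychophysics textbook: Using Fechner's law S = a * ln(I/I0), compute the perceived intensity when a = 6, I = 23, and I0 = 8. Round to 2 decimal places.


S = 6 * ln(23/8)
I/I0 = 2.875
ln(2.875) = 1.0561
S = 6 * 1.0561
= 6.34


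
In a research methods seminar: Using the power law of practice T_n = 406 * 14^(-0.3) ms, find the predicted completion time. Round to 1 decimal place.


T_n = 406 * 14^(-0.3)
14^(-0.3) = 0.453066
T_n = 406 * 0.453066
= 183.9 ms


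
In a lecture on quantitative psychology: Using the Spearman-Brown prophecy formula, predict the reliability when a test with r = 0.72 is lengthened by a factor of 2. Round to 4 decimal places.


r_new = n*r / (1 + (n-1)*r)
Numerator = 2 * 0.72 = 1.44
Denominator = 1 + 1 * 0.72 = 1.72
r_new = 1.44 / 1.72
= 0.8372


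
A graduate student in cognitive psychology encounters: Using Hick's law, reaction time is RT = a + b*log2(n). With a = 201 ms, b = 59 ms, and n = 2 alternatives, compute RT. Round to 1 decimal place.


RT = 201 + 59 * log2(2)
log2(2) = 1.0
RT = 201 + 59 * 1.0
= 201 + 59.0
= 260.0 ms


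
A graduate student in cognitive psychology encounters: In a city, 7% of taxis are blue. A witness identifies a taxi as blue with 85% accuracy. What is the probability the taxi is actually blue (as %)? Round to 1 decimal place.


P(blue | says blue) = P(says blue | blue)*P(blue) / [P(says blue | blue)*P(blue) + P(says blue | not blue)*P(not blue)]
Numerator = 0.85 * 0.07 = 0.0595
False identification = 0.15 * 0.93 = 0.1395
P = 0.0595 / (0.0595 + 0.1395)
= 0.0595 / 0.199
As percentage = 29.9


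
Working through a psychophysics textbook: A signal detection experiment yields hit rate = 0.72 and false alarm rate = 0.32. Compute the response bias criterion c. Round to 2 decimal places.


c = -0.5 * (z(HR) + z(FAR))
z(0.72) = 0.5828
z(0.32) = -0.4677
c = -0.5 * (0.5828 + -0.4677)
= -0.5 * 0.1151
= -0.06


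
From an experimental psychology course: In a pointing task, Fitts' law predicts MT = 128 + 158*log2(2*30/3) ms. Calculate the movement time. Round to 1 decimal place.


MT = 128 + 158 * log2(2*30/3)
2D/W = 20.0
log2(20.0) = 4.3219
MT = 128 + 158 * 4.3219
= 810.9 ms
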